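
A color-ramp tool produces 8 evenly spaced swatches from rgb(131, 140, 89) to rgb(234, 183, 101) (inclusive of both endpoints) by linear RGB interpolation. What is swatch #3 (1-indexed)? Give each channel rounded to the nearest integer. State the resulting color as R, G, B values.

(160, 152, 92)

With 8 swatches and endpoints inclusive, swatch 3 sits at t = (3 − 1)/(8 − 1) = 2/7 ≈ 0.2857.
R = 131 + 0.2857 × (234 − 131) = 160.427 → 160
G = 140 + 0.2857 × (183 − 140) = 152.285 → 152
B = 89 + 0.2857 × (101 − 89) = 92.428 → 92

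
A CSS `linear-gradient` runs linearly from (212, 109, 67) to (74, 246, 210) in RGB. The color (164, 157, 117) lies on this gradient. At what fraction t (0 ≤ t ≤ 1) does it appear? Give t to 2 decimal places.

Invert the lerp on the B channel (largest span, 143): t = (117 − 67) / (210 − 67) = 50/143 = 0.34965.
Check on R: (164 − 212)/(74 − 212) = 0.3478 ✓

0.35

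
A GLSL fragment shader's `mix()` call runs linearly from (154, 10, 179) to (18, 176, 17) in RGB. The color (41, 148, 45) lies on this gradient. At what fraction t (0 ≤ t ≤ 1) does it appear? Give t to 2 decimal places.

Invert the lerp on the G channel (largest span, 166): t = (148 − 10) / (176 − 10) = 138/166 = 0.83133.
Check on R: (41 − 154)/(18 − 154) = 0.8309 ✓

0.83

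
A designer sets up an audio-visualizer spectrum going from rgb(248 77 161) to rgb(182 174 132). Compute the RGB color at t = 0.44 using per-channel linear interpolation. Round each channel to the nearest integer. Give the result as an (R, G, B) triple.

(219, 120, 148)

R = 248 + 0.44 × (182 − 248) = 248 + 0.44 × -66 = 218.96 → 219
G = 77 + 0.44 × (174 − 77) = 77 + 0.44 × 97 = 119.68 → 120
B = 161 + 0.44 × (132 − 161) = 161 + 0.44 × -29 = 148.24 → 148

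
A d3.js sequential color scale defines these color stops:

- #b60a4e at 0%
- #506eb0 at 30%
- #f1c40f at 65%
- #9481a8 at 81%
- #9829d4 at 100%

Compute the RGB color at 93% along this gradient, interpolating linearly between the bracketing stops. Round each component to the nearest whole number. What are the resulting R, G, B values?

(151, 73, 196)

93% lies between the 81% and 100% stops, so the local fraction is t = (93 − 81)/(100 − 81) = 12/19 ≈ 0.6316.
#9481a8 → (148, 129, 168); #9829d4 → (152, 41, 212).
R = 148 + 0.6316 × (152 − 148) = 150.526 → 151
G = 129 + 0.6316 × (41 − 129) = 73.419 → 73
B = 168 + 0.6316 × (212 − 168) = 195.79 → 196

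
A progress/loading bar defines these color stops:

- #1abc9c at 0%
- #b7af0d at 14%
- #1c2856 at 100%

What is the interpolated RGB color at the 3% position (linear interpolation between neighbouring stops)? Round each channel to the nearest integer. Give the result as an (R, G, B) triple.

3% lies between the 0% and 14% stops, so the local fraction is t = (3 − 0)/(14 − 0) = 3/14 ≈ 0.2143.
#1abc9c → (26, 188, 156); #b7af0d → (183, 175, 13).
R = 26 + 0.2143 × (183 − 26) = 59.645 → 60
G = 188 + 0.2143 × (175 − 188) = 185.214 → 185
B = 156 + 0.2143 × (13 − 156) = 125.355 → 125

(60, 185, 125)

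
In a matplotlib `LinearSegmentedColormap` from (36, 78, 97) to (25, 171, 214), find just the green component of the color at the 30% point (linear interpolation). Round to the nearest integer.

106

G = 78 + 0.3 × (171 − 78) = 105.9 → 106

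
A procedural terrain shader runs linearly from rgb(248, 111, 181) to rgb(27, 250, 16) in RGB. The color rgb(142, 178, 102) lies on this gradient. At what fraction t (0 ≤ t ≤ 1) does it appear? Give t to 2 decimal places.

0.48

Invert the lerp on the R channel (largest span, 221): t = (142 − 248) / (27 − 248) = -106/-221 = 0.47964.
Check on G: (178 − 111)/(250 − 111) = 0.482 ✓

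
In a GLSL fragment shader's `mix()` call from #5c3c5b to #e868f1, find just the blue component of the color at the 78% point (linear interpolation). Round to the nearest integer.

B₁ = 91 (from #5c3c5b), B₂ = 241 (from #e868f1).
B = 91 + 0.78 × (241 − 91) = 208 → 208

208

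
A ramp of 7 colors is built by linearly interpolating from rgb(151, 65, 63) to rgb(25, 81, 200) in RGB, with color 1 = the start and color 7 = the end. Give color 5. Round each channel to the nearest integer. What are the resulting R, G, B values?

(67, 76, 154)

With 7 swatches and endpoints inclusive, swatch 5 sits at t = (5 − 1)/(7 − 1) = 4/6 ≈ 0.6667.
R = 151 + 0.6667 × (25 − 151) = 66.996 → 67
G = 65 + 0.6667 × (81 − 65) = 75.667 → 76
B = 63 + 0.6667 × (200 − 63) = 154.338 → 154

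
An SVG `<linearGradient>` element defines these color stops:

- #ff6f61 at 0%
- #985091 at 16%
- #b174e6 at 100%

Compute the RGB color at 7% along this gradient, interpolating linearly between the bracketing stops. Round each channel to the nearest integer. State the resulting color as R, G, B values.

(210, 97, 118)

7% lies between the 0% and 16% stops, so the local fraction is t = (7 − 0)/(16 − 0) = 7/16 ≈ 0.4375.
#ff6f61 → (255, 111, 97); #985091 → (152, 80, 145).
R = 255 + 0.4375 × (152 − 255) = 209.938 → 210
G = 111 + 0.4375 × (80 − 111) = 97.438 → 97
B = 97 + 0.4375 × (145 − 97) = 118 → 118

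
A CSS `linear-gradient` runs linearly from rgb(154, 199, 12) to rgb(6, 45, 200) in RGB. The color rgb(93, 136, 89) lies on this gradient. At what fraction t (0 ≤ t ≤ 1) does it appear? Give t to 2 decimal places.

0.41

Invert the lerp on the B channel (largest span, 188): t = (89 − 12) / (200 − 12) = 77/188 = 0.40957.
Check on R: (93 − 154)/(6 − 154) = 0.4122 ✓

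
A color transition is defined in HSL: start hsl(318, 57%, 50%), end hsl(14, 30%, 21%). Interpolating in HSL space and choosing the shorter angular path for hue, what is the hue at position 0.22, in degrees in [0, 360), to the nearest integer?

Hue: 14 − 318 = -304°, but |-304| > 180 so the shorter arc goes the other way: Δh = -304 + 360 = 56°.
H = 318 + 0.22 × (56) = 330.32 → 330°

330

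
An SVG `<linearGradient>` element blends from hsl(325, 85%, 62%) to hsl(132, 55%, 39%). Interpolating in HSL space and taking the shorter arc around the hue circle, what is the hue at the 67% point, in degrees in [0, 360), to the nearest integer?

77

Hue: 132 − 325 = -193°, but |-193| > 180 so the shorter arc goes the other way: Δh = -193 + 360 = 167°.
H = 325 + 0.67 × (167) = 436.89 → 437 → 437 mod 360 = 77°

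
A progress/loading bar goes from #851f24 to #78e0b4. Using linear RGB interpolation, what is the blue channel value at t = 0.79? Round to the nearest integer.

B₁ = 36 (from #851f24), B₂ = 180 (from #78e0b4).
B = 36 + 0.79 × (180 − 36) = 149.76 → 150

150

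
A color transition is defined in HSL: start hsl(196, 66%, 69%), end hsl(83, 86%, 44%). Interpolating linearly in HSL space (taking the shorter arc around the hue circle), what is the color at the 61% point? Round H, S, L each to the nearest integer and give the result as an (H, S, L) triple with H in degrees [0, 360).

(127, 78, 54)

Hue arc: Δh = 83 − 196 = -113° (|Δh| ≤ 180, already the shorter path).
H = 196 + 0.61 × (-113) = 127.07 → 127°
S = 66 + 0.61 × (86 − 66) = 78.2 → 78%
L = 69 + 0.61 × (44 − 69) = 53.75 → 54%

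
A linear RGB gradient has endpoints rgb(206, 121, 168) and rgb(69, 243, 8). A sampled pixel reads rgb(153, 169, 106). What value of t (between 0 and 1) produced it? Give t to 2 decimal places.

Invert the lerp on the B channel (largest span, 160): t = (106 − 168) / (8 − 168) = -62/-160 = 0.3875.
Check on R: (153 − 206)/(69 − 206) = 0.3869 ✓

0.39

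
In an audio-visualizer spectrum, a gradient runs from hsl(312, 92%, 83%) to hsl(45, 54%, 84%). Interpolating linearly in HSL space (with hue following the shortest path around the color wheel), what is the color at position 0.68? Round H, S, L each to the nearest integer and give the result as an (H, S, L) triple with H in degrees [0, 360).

(15, 66, 84)

Hue: 45 − 312 = -267°, but |-267| > 180 so the shorter arc goes the other way: Δh = -267 + 360 = 93°.
H = 312 + 0.68 × (93) = 375.24 → 375 → 375 mod 360 = 15°
S = 92 + 0.68 × (54 − 92) = 66.16 → 66%
L = 83 + 0.68 × (84 − 83) = 83.68 → 84%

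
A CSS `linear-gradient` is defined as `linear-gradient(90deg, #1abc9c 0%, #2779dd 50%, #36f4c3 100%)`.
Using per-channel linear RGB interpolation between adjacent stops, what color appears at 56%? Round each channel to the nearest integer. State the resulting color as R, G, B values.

56% lies between the 50% and 100% stops, so the local fraction is t = (56 − 50)/(100 − 50) = 6/50 ≈ 0.12.
#2779dd → (39, 121, 221); #36f4c3 → (54, 244, 195).
R = 39 + 0.12 × (54 − 39) = 40.8 → 41
G = 121 + 0.12 × (244 − 121) = 135.76 → 136
B = 221 + 0.12 × (195 − 221) = 217.88 → 218

(41, 136, 218)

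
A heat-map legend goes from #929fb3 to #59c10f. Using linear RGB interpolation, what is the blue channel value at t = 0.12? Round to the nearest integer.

159

B₁ = 179 (from #929fb3), B₂ = 15 (from #59c10f).
B = 179 + 0.12 × (15 − 179) = 159.32 → 159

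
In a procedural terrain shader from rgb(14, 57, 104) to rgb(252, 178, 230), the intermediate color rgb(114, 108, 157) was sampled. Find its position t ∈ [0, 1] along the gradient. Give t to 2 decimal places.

0.42

Invert the lerp on the R channel (largest span, 238): t = (114 − 14) / (252 − 14) = 100/238 = 0.42017.
Check on G: (108 − 57)/(178 − 57) = 0.4215 ✓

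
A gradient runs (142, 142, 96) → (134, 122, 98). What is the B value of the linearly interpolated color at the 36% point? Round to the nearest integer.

97

B = 96 + 0.36 × (98 − 96) = 96.72 → 97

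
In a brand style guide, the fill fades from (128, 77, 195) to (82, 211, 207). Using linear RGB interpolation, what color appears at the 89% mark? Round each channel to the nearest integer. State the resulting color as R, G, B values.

89% corresponds to t = 0.89.
R = 128 + 0.89 × (82 − 128) = 128 + 0.89 × -46 = 87.06 → 87
G = 77 + 0.89 × (211 − 77) = 77 + 0.89 × 134 = 196.26 → 196
B = 195 + 0.89 × (207 − 195) = 195 + 0.89 × 12 = 205.68 → 206
So the blended color is (87, 196, 206), about #57c4ce.

(87, 196, 206)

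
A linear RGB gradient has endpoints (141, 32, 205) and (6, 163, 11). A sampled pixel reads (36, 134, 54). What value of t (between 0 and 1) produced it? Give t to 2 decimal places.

Invert the lerp on the B channel (largest span, 194): t = (54 − 205) / (11 − 205) = -151/-194 = 0.77835.
Check on R: (36 − 141)/(6 − 141) = 0.7778 ✓

0.78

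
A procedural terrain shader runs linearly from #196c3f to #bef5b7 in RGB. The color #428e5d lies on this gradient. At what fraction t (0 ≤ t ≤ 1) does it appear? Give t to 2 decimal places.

Invert the lerp on the R channel (largest span, 165): t = (66 − 25) / (190 − 25) = 41/165 = 0.24848.
Check on G: (142 − 108)/(245 − 108) = 0.2482 ✓

0.25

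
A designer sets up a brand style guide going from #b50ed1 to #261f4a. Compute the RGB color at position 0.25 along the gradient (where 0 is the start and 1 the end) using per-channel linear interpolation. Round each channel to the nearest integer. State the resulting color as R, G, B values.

(145, 18, 175)

#b50ed1 → (181, 14, 209); #261f4a → (38, 31, 74).
R = 181 + 0.25 × (38 − 181) = 181 + 0.25 × -143 = 145.25 → 145
G = 14 + 0.25 × (31 − 14) = 14 + 0.25 × 17 = 18.25 → 18
B = 209 + 0.25 × (74 − 209) = 209 + 0.25 × -135 = 175.25 → 175
So the blended color is (145, 18, 175), about #9112af.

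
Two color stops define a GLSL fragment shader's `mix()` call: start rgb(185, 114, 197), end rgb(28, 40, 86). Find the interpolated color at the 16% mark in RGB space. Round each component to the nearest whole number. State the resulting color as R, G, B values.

(160, 102, 179)

16% corresponds to t = 0.16.
R = 185 + 0.16 × (28 − 185) = 185 + 0.16 × -157 = 159.88 → 160
G = 114 + 0.16 × (40 − 114) = 114 + 0.16 × -74 = 102.16 → 102
B = 197 + 0.16 × (86 − 197) = 197 + 0.16 × -111 = 179.24 → 179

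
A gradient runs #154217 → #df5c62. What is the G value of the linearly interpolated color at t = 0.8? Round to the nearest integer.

G₁ = 66 (from #154217), G₂ = 92 (from #df5c62).
G = 66 + 0.8 × (92 − 66) = 86.8 → 87

87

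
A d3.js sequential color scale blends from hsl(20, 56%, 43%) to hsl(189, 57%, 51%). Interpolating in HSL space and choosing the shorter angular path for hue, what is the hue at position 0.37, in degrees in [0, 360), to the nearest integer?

83

Hue arc: Δh = 189 − 20 = 169° (|Δh| ≤ 180, already the shorter path).
H = 20 + 0.37 × (169) = 82.53 → 83°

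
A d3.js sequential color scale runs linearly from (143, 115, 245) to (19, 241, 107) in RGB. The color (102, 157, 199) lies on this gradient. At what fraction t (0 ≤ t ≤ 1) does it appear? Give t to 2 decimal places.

0.33

Invert the lerp on the B channel (largest span, 138): t = (199 − 245) / (107 − 245) = -46/-138 = 0.33333.
Check on R: (102 − 143)/(19 − 143) = 0.3306 ✓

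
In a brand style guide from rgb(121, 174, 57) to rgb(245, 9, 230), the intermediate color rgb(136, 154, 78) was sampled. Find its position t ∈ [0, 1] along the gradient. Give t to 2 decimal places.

Invert the lerp on the B channel (largest span, 173): t = (78 − 57) / (230 − 57) = 21/173 = 0.12139.
Check on R: (136 − 121)/(245 − 121) = 0.121 ✓

0.12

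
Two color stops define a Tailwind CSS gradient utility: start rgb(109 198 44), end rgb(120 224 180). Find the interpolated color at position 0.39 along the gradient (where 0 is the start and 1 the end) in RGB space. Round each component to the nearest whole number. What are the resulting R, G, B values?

(113, 208, 97)

R = 109 + 0.39 × (120 − 109) = 109 + 0.39 × 11 = 113.29 → 113
G = 198 + 0.39 × (224 − 198) = 198 + 0.39 × 26 = 208.14 → 208
B = 44 + 0.39 × (180 − 44) = 44 + 0.39 × 136 = 97.04 → 97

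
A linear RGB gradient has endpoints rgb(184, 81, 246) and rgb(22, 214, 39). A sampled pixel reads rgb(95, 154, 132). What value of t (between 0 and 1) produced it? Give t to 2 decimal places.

Invert the lerp on the B channel (largest span, 207): t = (132 − 246) / (39 − 246) = -114/-207 = 0.55072.
Check on R: (95 − 184)/(22 − 184) = 0.5494 ✓

0.55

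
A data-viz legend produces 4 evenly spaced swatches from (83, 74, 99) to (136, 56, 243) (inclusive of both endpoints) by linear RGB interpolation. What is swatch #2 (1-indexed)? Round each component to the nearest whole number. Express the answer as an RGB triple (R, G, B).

With 4 swatches and endpoints inclusive, swatch 2 sits at t = (2 − 1)/(4 − 1) = 1/3 ≈ 0.3333.
R = 83 + 0.3333 × (136 − 83) = 100.665 → 101
G = 74 + 0.3333 × (56 − 74) = 68.001 → 68
B = 99 + 0.3333 × (243 − 99) = 146.995 → 147

(101, 68, 147)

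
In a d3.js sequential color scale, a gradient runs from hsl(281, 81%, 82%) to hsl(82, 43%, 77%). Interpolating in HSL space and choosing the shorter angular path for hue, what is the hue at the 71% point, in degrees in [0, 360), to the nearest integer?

35

Hue: 82 − 281 = -199°, but |-199| > 180 so the shorter arc goes the other way: Δh = -199 + 360 = 161°.
H = 281 + 0.71 × (161) = 395.31 → 395 → 395 mod 360 = 35°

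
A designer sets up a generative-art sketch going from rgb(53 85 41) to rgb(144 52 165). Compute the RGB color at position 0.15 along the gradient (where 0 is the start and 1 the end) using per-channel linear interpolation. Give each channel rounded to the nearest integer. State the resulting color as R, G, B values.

R = 53 + 0.15 × (144 − 53) = 53 + 0.15 × 91 = 66.65 → 67
G = 85 + 0.15 × (52 − 85) = 85 + 0.15 × -33 = 80.05 → 80
B = 41 + 0.15 × (165 − 41) = 41 + 0.15 × 124 = 59.6 → 60

(67, 80, 60)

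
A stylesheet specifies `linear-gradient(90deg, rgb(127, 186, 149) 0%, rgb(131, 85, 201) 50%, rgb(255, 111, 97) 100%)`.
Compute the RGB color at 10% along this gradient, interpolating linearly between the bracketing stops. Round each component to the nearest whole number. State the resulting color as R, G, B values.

10% lies between the 0% and 50% stops, so the local fraction is t = (10 − 0)/(50 − 0) = 10/50 ≈ 0.2.
R = 127 + 0.2 × (131 − 127) = 127.8 → 128
G = 186 + 0.2 × (85 − 186) = 165.8 → 166
B = 149 + 0.2 × (201 − 149) = 159.4 → 159

(128, 166, 159)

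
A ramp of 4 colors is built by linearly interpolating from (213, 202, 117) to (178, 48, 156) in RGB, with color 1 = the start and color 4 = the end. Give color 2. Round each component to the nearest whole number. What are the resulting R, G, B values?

With 4 swatches and endpoints inclusive, swatch 2 sits at t = (2 − 1)/(4 − 1) = 1/3 ≈ 0.3333.
R = 213 + 0.3333 × (178 − 213) = 201.334 → 201
G = 202 + 0.3333 × (48 − 202) = 150.672 → 151
B = 117 + 0.3333 × (156 − 117) = 129.999 → 130

(201, 151, 130)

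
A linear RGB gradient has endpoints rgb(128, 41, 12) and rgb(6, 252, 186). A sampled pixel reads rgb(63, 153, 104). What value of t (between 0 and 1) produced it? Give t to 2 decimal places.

0.53

Invert the lerp on the G channel (largest span, 211): t = (153 − 41) / (252 − 41) = 112/211 = 0.53081.
Check on R: (63 − 128)/(6 − 128) = 0.5328 ✓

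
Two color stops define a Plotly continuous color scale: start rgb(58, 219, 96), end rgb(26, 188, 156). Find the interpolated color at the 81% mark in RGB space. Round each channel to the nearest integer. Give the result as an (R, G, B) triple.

81% corresponds to t = 0.81.
R = 58 + 0.81 × (26 − 58) = 58 + 0.81 × -32 = 32.08 → 32
G = 219 + 0.81 × (188 − 219) = 219 + 0.81 × -31 = 193.89 → 194
B = 96 + 0.81 × (156 − 96) = 96 + 0.81 × 60 = 144.6 → 145

(32, 194, 145)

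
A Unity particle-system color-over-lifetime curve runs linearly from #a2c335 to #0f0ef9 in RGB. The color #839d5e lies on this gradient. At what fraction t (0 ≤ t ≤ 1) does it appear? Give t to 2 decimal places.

Invert the lerp on the B channel (largest span, 196): t = (94 − 53) / (249 − 53) = 41/196 = 0.20918.
Check on R: (131 − 162)/(15 − 162) = 0.2109 ✓

0.21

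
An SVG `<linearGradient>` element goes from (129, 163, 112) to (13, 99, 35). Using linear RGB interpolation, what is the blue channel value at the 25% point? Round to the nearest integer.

B = 112 + 0.25 × (35 − 112) = 92.75 → 93

93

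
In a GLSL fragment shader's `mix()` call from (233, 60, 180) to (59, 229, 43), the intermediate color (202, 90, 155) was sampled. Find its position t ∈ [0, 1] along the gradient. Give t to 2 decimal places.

0.18

Invert the lerp on the R channel (largest span, 174): t = (202 − 233) / (59 − 233) = -31/-174 = 0.17816.
Check on G: (90 − 60)/(229 − 60) = 0.1775 ✓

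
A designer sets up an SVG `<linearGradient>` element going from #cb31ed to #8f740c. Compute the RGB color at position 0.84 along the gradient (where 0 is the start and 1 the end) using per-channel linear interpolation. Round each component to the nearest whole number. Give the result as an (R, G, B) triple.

(153, 105, 48)

#cb31ed → (203, 49, 237); #8f740c → (143, 116, 12).
R = 203 + 0.84 × (143 − 203) = 203 + 0.84 × -60 = 152.6 → 153
G = 49 + 0.84 × (116 − 49) = 49 + 0.84 × 67 = 105.28 → 105
B = 237 + 0.84 × (12 − 237) = 237 + 0.84 × -225 = 48 → 48
So the blended color is (153, 105, 48), about #996930.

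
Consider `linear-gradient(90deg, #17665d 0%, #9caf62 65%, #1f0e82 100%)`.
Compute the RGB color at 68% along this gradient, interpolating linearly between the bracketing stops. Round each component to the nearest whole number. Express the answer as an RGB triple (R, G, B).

68% lies between the 65% and 100% stops, so the local fraction is t = (68 − 65)/(100 − 65) = 3/35 ≈ 0.0857.
#9caf62 → (156, 175, 98); #1f0e82 → (31, 14, 130).
R = 156 + 0.0857 × (31 − 156) = 145.287 → 145
G = 175 + 0.0857 × (14 − 175) = 161.202 → 161
B = 98 + 0.0857 × (130 − 98) = 100.742 → 101

(145, 161, 101)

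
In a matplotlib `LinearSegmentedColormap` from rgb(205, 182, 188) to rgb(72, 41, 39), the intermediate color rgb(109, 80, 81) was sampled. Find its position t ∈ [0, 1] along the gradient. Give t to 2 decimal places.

Invert the lerp on the B channel (largest span, 149): t = (81 − 188) / (39 − 188) = -107/-149 = 0.71812.
Check on R: (109 − 205)/(72 − 205) = 0.7218 ✓

0.72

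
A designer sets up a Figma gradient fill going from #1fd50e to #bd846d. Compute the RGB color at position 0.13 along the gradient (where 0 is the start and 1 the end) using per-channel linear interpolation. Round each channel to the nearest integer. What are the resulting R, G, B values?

(52, 202, 26)

#1fd50e → (31, 213, 14); #bd846d → (189, 132, 109).
R = 31 + 0.13 × (189 − 31) = 31 + 0.13 × 158 = 51.54 → 52
G = 213 + 0.13 × (132 − 213) = 213 + 0.13 × -81 = 202.47 → 202
B = 14 + 0.13 × (109 − 14) = 14 + 0.13 × 95 = 26.35 → 26
So the blended color is (52, 202, 26), about #34ca1a.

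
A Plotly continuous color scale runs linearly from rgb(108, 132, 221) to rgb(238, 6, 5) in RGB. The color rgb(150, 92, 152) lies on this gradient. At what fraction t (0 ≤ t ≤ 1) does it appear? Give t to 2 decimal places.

0.32

Invert the lerp on the B channel (largest span, 216): t = (152 − 221) / (5 − 221) = -69/-216 = 0.31944.
Check on R: (150 − 108)/(238 − 108) = 0.3231 ✓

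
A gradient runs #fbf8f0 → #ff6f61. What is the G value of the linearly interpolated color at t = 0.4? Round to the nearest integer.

193

G₁ = 248 (from #fbf8f0), G₂ = 111 (from #ff6f61).
G = 248 + 0.4 × (111 − 248) = 193.2 → 193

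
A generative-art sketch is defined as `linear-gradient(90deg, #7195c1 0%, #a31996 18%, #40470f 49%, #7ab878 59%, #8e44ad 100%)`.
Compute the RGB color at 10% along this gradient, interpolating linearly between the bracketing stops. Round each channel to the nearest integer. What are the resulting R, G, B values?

(141, 80, 169)

10% lies between the 0% and 18% stops, so the local fraction is t = (10 − 0)/(18 − 0) = 10/18 ≈ 0.5556.
#7195c1 → (113, 149, 193); #a31996 → (163, 25, 150).
R = 113 + 0.5556 × (163 − 113) = 140.78 → 141
G = 149 + 0.5556 × (25 − 149) = 80.106 → 80
B = 193 + 0.5556 × (150 − 193) = 169.109 → 169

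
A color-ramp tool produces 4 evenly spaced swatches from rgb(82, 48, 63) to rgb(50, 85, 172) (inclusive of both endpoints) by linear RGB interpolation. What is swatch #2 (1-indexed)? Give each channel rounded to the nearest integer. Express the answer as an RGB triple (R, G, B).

With 4 swatches and endpoints inclusive, swatch 2 sits at t = (2 − 1)/(4 − 1) = 1/3 ≈ 0.3333.
R = 82 + 0.3333 × (50 − 82) = 71.334 → 71
G = 48 + 0.3333 × (85 − 48) = 60.332 → 60
B = 63 + 0.3333 × (172 − 63) = 99.33 → 99

(71, 60, 99)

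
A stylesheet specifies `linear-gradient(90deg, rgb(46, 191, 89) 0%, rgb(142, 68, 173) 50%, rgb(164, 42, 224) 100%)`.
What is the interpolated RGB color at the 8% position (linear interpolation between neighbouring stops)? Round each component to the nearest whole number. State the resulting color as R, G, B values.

8% lies between the 0% and 50% stops, so the local fraction is t = (8 − 0)/(50 − 0) = 8/50 ≈ 0.16.
R = 46 + 0.16 × (142 − 46) = 61.36 → 61
G = 191 + 0.16 × (68 − 191) = 171.32 → 171
B = 89 + 0.16 × (173 − 89) = 102.44 → 102

(61, 171, 102)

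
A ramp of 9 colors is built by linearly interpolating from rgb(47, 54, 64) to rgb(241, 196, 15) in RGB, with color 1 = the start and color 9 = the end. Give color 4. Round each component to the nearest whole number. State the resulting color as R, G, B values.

With 9 swatches and endpoints inclusive, swatch 4 sits at t = (4 − 1)/(9 − 1) = 3/8 ≈ 0.375.
R = 47 + 0.375 × (241 − 47) = 119.75 → 120
G = 54 + 0.375 × (196 − 54) = 107.25 → 107
B = 64 + 0.375 × (15 − 64) = 45.625 → 46

(120, 107, 46)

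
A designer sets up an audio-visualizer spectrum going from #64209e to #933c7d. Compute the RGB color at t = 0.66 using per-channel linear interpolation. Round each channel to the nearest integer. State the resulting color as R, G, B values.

(131, 50, 136)

#64209e → (100, 32, 158); #933c7d → (147, 60, 125).
R = 100 + 0.66 × (147 − 100) = 100 + 0.66 × 47 = 131.02 → 131
G = 32 + 0.66 × (60 − 32) = 32 + 0.66 × 28 = 50.48 → 50
B = 158 + 0.66 × (125 − 158) = 158 + 0.66 × -33 = 136.22 → 136
So the blended color is (131, 50, 136), about #833288.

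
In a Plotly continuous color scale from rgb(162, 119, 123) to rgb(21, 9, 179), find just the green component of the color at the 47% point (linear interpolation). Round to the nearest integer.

67

G = 119 + 0.47 × (9 − 119) = 67.3 → 67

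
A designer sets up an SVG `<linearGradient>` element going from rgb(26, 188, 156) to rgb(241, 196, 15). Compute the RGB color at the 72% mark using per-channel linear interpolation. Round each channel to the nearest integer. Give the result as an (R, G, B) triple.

(181, 194, 54)

72% corresponds to t = 0.72.
R = 26 + 0.72 × (241 − 26) = 26 + 0.72 × 215 = 180.8 → 181
G = 188 + 0.72 × (196 − 188) = 188 + 0.72 × 8 = 193.76 → 194
B = 156 + 0.72 × (15 − 156) = 156 + 0.72 × -141 = 54.48 → 54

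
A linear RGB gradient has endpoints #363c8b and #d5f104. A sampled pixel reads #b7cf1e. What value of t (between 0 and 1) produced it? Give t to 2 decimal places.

0.81

Invert the lerp on the G channel (largest span, 181): t = (207 − 60) / (241 − 60) = 147/181 = 0.81215.
Check on R: (183 − 54)/(213 − 54) = 0.8113 ✓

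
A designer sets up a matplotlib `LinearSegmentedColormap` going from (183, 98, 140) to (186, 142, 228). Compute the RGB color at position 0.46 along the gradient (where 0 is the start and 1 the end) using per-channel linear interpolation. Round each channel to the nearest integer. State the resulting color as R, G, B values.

(184, 118, 180)

R = 183 + 0.46 × (186 − 183) = 183 + 0.46 × 3 = 184.38 → 184
G = 98 + 0.46 × (142 − 98) = 98 + 0.46 × 44 = 118.24 → 118
B = 140 + 0.46 × (228 − 140) = 140 + 0.46 × 88 = 180.48 → 180
So the blended color is (184, 118, 180), about #b876b4.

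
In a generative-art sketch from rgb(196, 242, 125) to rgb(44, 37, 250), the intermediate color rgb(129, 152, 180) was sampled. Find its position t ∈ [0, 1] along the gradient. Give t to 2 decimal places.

Invert the lerp on the G channel (largest span, 205): t = (152 − 242) / (37 − 242) = -90/-205 = 0.43902.
Check on R: (129 − 196)/(44 − 196) = 0.4408 ✓

0.44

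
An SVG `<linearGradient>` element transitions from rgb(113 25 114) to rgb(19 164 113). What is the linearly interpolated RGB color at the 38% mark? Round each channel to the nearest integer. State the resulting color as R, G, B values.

(77, 78, 114)

38% corresponds to t = 0.38.
R = 113 + 0.38 × (19 − 113) = 113 + 0.38 × -94 = 77.28 → 77
G = 25 + 0.38 × (164 − 25) = 25 + 0.38 × 139 = 77.82 → 78
B = 114 + 0.38 × (113 − 114) = 114 + 0.38 × -1 = 113.62 → 114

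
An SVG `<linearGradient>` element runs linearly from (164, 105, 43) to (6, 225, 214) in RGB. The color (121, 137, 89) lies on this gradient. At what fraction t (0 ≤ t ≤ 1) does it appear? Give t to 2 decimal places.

0.27

Invert the lerp on the B channel (largest span, 171): t = (89 − 43) / (214 − 43) = 46/171 = 0.26901.
Check on R: (121 − 164)/(6 − 164) = 0.2722 ✓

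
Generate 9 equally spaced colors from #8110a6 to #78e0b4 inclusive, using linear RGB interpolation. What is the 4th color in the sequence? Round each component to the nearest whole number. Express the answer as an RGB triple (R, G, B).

With 9 swatches and endpoints inclusive, swatch 4 sits at t = (4 − 1)/(9 − 1) = 3/8 ≈ 0.375.
#8110a6 → (129, 16, 166); #78e0b4 → (120, 224, 180).
R = 129 + 0.375 × (120 − 129) = 125.625 → 126
G = 16 + 0.375 × (224 − 16) = 94 → 94
B = 166 + 0.375 × (180 − 166) = 171.25 → 171

(126, 94, 171)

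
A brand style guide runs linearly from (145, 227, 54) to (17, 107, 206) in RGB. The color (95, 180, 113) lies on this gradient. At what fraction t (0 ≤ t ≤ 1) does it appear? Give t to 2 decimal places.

Invert the lerp on the B channel (largest span, 152): t = (113 − 54) / (206 − 54) = 59/152 = 0.38816.
Check on R: (95 − 145)/(17 − 145) = 0.3906 ✓

0.39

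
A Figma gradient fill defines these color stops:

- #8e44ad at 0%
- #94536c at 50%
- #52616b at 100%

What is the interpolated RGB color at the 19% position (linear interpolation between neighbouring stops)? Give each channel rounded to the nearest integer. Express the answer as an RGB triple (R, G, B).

19% lies between the 0% and 50% stops, so the local fraction is t = (19 − 0)/(50 − 0) = 19/50 ≈ 0.38.
#8e44ad → (142, 68, 173); #94536c → (148, 83, 108).
R = 142 + 0.38 × (148 − 142) = 144.28 → 144
G = 68 + 0.38 × (83 − 68) = 73.7 → 74
B = 173 + 0.38 × (108 − 173) = 148.3 → 148

(144, 74, 148)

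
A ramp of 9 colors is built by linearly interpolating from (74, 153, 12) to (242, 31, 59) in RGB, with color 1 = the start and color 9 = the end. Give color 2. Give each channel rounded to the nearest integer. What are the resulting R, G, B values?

With 9 swatches and endpoints inclusive, swatch 2 sits at t = (2 − 1)/(9 − 1) = 1/8 ≈ 0.125.
R = 74 + 0.125 × (242 − 74) = 95 → 95
G = 153 + 0.125 × (31 − 153) = 137.75 → 138
B = 12 + 0.125 × (59 − 12) = 17.875 → 18

(95, 138, 18)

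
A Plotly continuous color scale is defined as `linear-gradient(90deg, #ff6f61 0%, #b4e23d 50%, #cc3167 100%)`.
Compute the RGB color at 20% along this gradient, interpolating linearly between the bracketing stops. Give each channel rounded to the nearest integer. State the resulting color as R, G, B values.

20% lies between the 0% and 50% stops, so the local fraction is t = (20 − 0)/(50 − 0) = 20/50 ≈ 0.4.
#ff6f61 → (255, 111, 97); #b4e23d → (180, 226, 61).
R = 255 + 0.4 × (180 − 255) = 225 → 225
G = 111 + 0.4 × (226 − 111) = 157 → 157
B = 97 + 0.4 × (61 − 97) = 82.6 → 83

(225, 157, 83)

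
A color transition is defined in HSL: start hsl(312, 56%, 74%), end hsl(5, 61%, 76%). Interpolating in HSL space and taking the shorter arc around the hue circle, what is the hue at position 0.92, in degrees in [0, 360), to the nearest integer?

1

Hue: 5 − 312 = -307°, but |-307| > 180 so the shorter arc goes the other way: Δh = -307 + 360 = 53°.
H = 312 + 0.92 × (53) = 360.76 → 361 → 361 mod 360 = 1°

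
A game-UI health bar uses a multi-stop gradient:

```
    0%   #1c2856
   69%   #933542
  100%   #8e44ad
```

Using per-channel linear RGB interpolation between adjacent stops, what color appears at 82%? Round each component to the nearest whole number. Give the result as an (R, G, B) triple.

(145, 59, 111)

82% lies between the 69% and 100% stops, so the local fraction is t = (82 − 69)/(100 − 69) = 13/31 ≈ 0.4194.
#933542 → (147, 53, 66); #8e44ad → (142, 68, 173).
R = 147 + 0.4194 × (142 − 147) = 144.903 → 145
G = 53 + 0.4194 × (68 − 53) = 59.291 → 59
B = 66 + 0.4194 × (173 − 66) = 110.876 → 111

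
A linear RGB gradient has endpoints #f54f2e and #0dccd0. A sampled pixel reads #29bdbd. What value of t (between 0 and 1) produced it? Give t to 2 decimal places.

Invert the lerp on the R channel (largest span, 232): t = (41 − 245) / (13 − 245) = -204/-232 = 0.87931.
Check on G: (189 − 79)/(204 − 79) = 0.88 ✓

0.88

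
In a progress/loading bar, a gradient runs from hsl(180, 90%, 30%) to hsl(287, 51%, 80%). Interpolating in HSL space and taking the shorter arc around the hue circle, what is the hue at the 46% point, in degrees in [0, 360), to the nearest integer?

229

Hue arc: Δh = 287 − 180 = 107° (|Δh| ≤ 180, already the shorter path).
H = 180 + 0.46 × (107) = 229.22 → 229°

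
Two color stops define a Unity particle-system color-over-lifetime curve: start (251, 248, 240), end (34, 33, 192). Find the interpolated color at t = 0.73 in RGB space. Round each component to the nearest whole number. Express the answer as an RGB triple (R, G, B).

(93, 91, 205)

R = 251 + 0.73 × (34 − 251) = 251 + 0.73 × -217 = 92.59 → 93
G = 248 + 0.73 × (33 − 248) = 248 + 0.73 × -215 = 91.05 → 91
B = 240 + 0.73 × (192 − 240) = 240 + 0.73 × -48 = 204.96 → 205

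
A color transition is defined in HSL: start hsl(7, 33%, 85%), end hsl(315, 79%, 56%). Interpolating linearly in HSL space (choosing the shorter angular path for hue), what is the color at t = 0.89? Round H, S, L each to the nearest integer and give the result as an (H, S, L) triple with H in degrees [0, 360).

(321, 74, 59)

Hue: 315 − 7 = 308°, but |308| > 180 so the shorter arc goes the other way: Δh = 308 − 360 = -52°.
H = 7 + 0.89 × (-52) = -39.28 → -39 → -39 mod 360 = 321°
S = 33 + 0.89 × (79 − 33) = 73.94 → 74%
L = 85 + 0.89 × (56 − 85) = 59.19 → 59%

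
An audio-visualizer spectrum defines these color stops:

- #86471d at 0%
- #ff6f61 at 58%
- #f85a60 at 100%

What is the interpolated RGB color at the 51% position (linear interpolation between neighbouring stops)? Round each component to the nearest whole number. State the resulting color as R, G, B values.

(240, 106, 89)

51% lies between the 0% and 58% stops, so the local fraction is t = (51 − 0)/(58 − 0) = 51/58 ≈ 0.8793.
#86471d → (134, 71, 29); #ff6f61 → (255, 111, 97).
R = 134 + 0.8793 × (255 − 134) = 240.395 → 240
G = 71 + 0.8793 × (111 − 71) = 106.172 → 106
B = 29 + 0.8793 × (97 − 29) = 88.792 → 89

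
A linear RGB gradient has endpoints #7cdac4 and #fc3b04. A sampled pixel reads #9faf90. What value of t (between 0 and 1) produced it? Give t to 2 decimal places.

0.27

Invert the lerp on the B channel (largest span, 192): t = (144 − 196) / (4 − 196) = -52/-192 = 0.27083.
Check on R: (159 − 124)/(252 − 124) = 0.2734 ✓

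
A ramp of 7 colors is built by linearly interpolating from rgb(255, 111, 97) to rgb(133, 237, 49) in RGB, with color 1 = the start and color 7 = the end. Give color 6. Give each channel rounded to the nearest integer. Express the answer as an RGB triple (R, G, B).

With 7 swatches and endpoints inclusive, swatch 6 sits at t = (6 − 1)/(7 − 1) = 5/6 ≈ 0.8333.
R = 255 + 0.8333 × (133 − 255) = 153.337 → 153
G = 111 + 0.8333 × (237 − 111) = 215.996 → 216
B = 97 + 0.8333 × (49 − 97) = 57.002 → 57

(153, 216, 57)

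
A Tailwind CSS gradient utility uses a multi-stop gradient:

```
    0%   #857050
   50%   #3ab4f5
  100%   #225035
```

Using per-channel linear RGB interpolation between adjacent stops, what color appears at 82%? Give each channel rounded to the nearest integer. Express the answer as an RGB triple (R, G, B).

(43, 116, 122)

82% lies between the 50% and 100% stops, so the local fraction is t = (82 − 50)/(100 − 50) = 32/50 ≈ 0.64.
#3ab4f5 → (58, 180, 245); #225035 → (34, 80, 53).
R = 58 + 0.64 × (34 − 58) = 42.64 → 43
G = 180 + 0.64 × (80 − 180) = 116 → 116
B = 245 + 0.64 × (53 − 245) = 122.12 → 122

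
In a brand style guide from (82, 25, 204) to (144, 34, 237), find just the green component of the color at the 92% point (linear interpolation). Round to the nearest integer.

G = 25 + 0.92 × (34 − 25) = 33.28 → 33

33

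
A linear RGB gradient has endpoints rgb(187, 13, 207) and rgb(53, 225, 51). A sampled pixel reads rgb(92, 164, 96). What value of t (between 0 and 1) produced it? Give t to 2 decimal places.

0.71

Invert the lerp on the G channel (largest span, 212): t = (164 − 13) / (225 − 13) = 151/212 = 0.71226.
Check on R: (92 − 187)/(53 − 187) = 0.709 ✓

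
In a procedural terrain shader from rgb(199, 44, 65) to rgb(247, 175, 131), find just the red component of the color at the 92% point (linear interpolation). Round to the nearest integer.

243

R = 199 + 0.92 × (247 − 199) = 243.16 → 243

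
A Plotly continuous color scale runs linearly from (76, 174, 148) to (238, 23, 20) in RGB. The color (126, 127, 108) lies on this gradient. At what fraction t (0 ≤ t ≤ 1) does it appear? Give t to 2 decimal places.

0.31

Invert the lerp on the R channel (largest span, 162): t = (126 − 76) / (238 − 76) = 50/162 = 0.30864.
Check on G: (127 − 174)/(23 − 174) = 0.3113 ✓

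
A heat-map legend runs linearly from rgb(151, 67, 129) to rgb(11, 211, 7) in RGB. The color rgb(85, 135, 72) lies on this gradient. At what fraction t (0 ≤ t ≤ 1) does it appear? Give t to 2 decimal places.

0.47

Invert the lerp on the G channel (largest span, 144): t = (135 − 67) / (211 − 67) = 68/144 = 0.47222.
Check on R: (85 − 151)/(11 − 151) = 0.4714 ✓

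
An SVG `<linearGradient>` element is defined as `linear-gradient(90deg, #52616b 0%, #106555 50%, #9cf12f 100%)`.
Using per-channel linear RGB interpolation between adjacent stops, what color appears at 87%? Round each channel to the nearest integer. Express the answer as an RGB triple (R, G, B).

(120, 205, 57)

87% lies between the 50% and 100% stops, so the local fraction is t = (87 − 50)/(100 − 50) = 37/50 ≈ 0.74.
#106555 → (16, 101, 85); #9cf12f → (156, 241, 47).
R = 16 + 0.74 × (156 − 16) = 119.6 → 120
G = 101 + 0.74 × (241 − 101) = 204.6 → 205
B = 85 + 0.74 × (47 − 85) = 56.88 → 57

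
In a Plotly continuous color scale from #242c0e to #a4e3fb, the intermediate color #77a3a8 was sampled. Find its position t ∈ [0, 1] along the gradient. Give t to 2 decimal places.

Invert the lerp on the B channel (largest span, 237): t = (168 − 14) / (251 − 14) = 154/237 = 0.64979.
Check on R: (119 − 36)/(164 − 36) = 0.6484 ✓

0.65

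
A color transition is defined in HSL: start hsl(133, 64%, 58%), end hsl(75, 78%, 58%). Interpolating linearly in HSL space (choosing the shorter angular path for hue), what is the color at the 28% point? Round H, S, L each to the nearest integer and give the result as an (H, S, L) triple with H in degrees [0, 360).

(117, 68, 58)

Hue arc: Δh = 75 − 133 = -58° (|Δh| ≤ 180, already the shorter path).
H = 133 + 0.28 × (-58) = 116.76 → 117°
S = 64 + 0.28 × (78 − 64) = 67.92 → 68%
L = 58 + 0.28 × (58 − 58) = 58 → 58%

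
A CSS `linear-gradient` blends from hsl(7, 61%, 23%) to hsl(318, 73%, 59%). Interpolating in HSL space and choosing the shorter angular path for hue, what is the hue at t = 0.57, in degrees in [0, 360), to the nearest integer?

339

Hue: 318 − 7 = 311°, but |311| > 180 so the shorter arc goes the other way: Δh = 311 − 360 = -49°.
H = 7 + 0.57 × (-49) = -20.93 → -21 → -21 mod 360 = 339°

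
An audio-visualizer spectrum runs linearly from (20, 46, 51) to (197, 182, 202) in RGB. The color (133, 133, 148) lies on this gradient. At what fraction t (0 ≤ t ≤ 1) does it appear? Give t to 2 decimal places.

0.64

Invert the lerp on the R channel (largest span, 177): t = (133 − 20) / (197 − 20) = 113/177 = 0.63842.
Check on G: (133 − 46)/(182 − 46) = 0.6397 ✓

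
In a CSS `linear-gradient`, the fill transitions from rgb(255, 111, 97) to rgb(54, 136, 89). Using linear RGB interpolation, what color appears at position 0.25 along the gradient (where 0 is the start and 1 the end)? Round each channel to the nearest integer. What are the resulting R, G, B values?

R = 255 + 0.25 × (54 − 255) = 255 + 0.25 × -201 = 204.75 → 205
G = 111 + 0.25 × (136 − 111) = 111 + 0.25 × 25 = 117.25 → 117
B = 97 + 0.25 × (89 − 97) = 97 + 0.25 × -8 = 95 → 95
So the blended color is (205, 117, 95), about #cd755f.

(205, 117, 95)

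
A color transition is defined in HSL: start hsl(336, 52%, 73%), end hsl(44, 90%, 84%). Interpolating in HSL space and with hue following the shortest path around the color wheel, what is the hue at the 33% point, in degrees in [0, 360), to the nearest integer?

358

Hue: 44 − 336 = -292°, but |-292| > 180 so the shorter arc goes the other way: Δh = -292 + 360 = 68°.
H = 336 + 0.33 × (68) = 358.44 → 358°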